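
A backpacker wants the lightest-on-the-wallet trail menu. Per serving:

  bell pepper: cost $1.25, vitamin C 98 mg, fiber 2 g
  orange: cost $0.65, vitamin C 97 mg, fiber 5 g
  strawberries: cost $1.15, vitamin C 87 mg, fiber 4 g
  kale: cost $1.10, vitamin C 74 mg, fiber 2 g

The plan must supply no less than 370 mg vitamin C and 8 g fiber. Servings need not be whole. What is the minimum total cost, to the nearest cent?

Check every corner: each single food scaled to meet both minima, and each pair solved so both constraints bind.
bell pepper only: max(370/98, 8/2) = 4 servings → $5.00.
orange only: max(370/97, 8/5) = 3.814 servings → $2.48.
strawberries only: max(370/87, 8/4) = 4.253 servings → $4.89.
kale only: max(370/74, 8/2) = 5 servings → $5.50.
bell pepper + orange with both tight: 3.628 servings and 0.1486 servings → $4.63.
bell pepper + strawberries with both tight: 3.596 servings and 0.2018 servings → $4.73.
bell pepper + kale with both tight: 3.083 servings and 0.9167 servings → $4.86.
orange + strawberries: intersection lies outside the first quadrant.
orange + kale with both targets exact would need a negative amount; discard.
strawberries + kale with both targets exact would need a negative amount; discard.
The minimum over all feasible corners is $2.48.

$2.48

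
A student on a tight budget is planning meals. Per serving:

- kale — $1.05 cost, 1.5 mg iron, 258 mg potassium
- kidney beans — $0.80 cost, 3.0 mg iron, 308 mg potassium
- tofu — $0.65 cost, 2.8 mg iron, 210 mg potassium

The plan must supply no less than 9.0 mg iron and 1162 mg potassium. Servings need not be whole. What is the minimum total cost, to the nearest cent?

$3.02

Two binding constraints pin down two serving amounts, so the optimal mix uses at most two foods. The candidates are each food alone (scaled to the tighter of iron/potassium) and each pair with both constraints tight.
kale only: max(9.0/1.5, 1162/258) = 6 servings → $6.30.
kidney beans only: max(9.0/3.0, 1162/308) = 3.773 servings → $3.02.
tofu only: max(9.0/2.8, 1162/210) = 5.533 servings → $3.60.
kale + kidney beans with both tight: 2.288 servings and 1.856 servings → $3.89.
kale + tofu with both tight: 3.347 servings and 1.421 servings → $4.44.
kidney beans + tofu with both targets exact would need a negative amount; discard.
So the least-cost plan costs $3.02.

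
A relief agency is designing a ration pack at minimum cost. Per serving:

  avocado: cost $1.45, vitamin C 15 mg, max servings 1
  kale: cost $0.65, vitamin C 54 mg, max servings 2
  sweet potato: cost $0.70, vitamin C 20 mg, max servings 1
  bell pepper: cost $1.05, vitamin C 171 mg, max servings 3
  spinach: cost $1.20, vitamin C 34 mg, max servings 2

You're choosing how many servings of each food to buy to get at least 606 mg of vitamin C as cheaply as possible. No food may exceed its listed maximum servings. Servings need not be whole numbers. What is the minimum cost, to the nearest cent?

Cost per mg of vitamin C: bell pepper $0.0061, kale $0.0120, sweet potato $0.0350, spinach $0.0353, avocado $0.0967.
Take 3 servings of bell pepper: +513.0 mg vitamin C for $3.15 (total $3.15, still need 93.0 mg).
Take 1.722 servings of kale: +93.0 mg vitamin C for $1.12 (total $4.27, still need 0.0 mg).
Greedy by cheapest-per-mg is optimal for a single linear constraint, so the minimum cost is $4.27.

$4.27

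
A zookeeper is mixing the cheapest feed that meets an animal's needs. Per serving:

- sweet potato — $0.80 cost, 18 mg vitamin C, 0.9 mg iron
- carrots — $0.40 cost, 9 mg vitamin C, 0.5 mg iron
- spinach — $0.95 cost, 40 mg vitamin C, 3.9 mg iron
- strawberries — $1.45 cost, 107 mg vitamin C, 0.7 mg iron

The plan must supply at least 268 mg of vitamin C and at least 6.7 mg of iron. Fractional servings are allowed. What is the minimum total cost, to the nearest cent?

Two binding constraints pin down two serving amounts, so the optimal mix uses at most two foods. The candidates are each food alone (scaled to the tighter of vitamin C/iron) and each pair with both constraints tight.
sweet potato only: max(268/18, 6.7/0.9) = 14.89 servings → $11.91.
carrots only: max(268/9, 6.7/0.5) = 29.78 servings → $11.91.
spinach only: max(268/40, 6.7/3.9) = 6.7 servings → $6.37.
strawberries only: max(268/107, 6.7/0.7) = 9.571 servings → $13.88.
sweet potato + carrots: the both-tight solution has a negative serving — not a feasible corner.
sweet potato + spinach: the both-tight solution has a negative serving — not a feasible corner.
sweet potato + strawberries with both tight: 6.324 servings and 1.441 servings → $7.15.
carrots + spinach: intersection lies outside the first quadrant.
carrots + strawberries with both tight: 11.21 servings and 1.561 servings → $6.75.
spinach + strawberries with both tight: 1.36 servings and 1.996 servings → $4.19.
The minimum over all feasible corners is $4.19.

$4.19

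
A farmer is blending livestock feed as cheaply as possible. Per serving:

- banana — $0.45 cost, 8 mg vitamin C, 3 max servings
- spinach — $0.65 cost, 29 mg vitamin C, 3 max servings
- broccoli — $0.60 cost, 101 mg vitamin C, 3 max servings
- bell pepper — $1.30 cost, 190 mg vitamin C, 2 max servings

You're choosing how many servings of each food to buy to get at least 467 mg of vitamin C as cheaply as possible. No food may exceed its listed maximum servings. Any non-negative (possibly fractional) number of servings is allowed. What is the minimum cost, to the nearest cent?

$2.92

Cost per mg of vitamin C: broccoli $0.0059, bell pepper $0.0068, spinach $0.0224, banana $0.0563.
Take 3 servings of broccoli: +303.0 mg vitamin C for $1.80 (total $1.80, still need 164.0 mg).
Take 0.8632 servings of bell pepper: +164.0 mg vitamin C for $1.12 (total $2.92, still need 0.0 mg).
Greedy by cheapest-per-mg is optimal for a single linear constraint, so the minimum cost is $2.92.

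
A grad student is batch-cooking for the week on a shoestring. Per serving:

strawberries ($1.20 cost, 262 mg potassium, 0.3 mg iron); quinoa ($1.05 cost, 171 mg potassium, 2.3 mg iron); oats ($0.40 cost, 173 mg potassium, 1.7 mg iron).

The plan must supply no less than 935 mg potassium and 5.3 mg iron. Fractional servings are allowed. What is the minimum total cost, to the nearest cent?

strawberries only: max(935/262, 5.3/0.3) = 17.67 servings → $21.20.
quinoa only: max(935/171, 5.3/2.3) = 5.468 servings → $5.74.
oats only: max(935/173, 5.3/1.7) = 5.405 servings → $2.16.
strawberries + quinoa with both tight: 2.257 servings and 2.01 servings → $4.82.
strawberries + oats with both tight: 1.709 servings and 2.816 servings → $3.18.
quinoa + oats: the both-tight solution has a negative serving — not a feasible corner.
The minimum over all feasible corners is $2.16.

$2.16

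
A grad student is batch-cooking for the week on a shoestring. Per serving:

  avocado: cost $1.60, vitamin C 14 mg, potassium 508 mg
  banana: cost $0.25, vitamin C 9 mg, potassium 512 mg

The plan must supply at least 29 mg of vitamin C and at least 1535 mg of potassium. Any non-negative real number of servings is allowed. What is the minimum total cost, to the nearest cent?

$0.81

Minimising a linear cost over {vitamin C ≥ 29, potassium ≥ 1535, servings ≥ 0} — the optimum is at a vertex, using one or two foods.
avocado only: max(29/14, 1535/508) = 3.022 servings → $4.83.
banana only: max(29/9, 1535/512) = 3.222 servings → $0.81.
avocado + banana with both tight: 0.3979 servings and 2.603 servings → $1.29.
Cheapest feasible corner: $0.81.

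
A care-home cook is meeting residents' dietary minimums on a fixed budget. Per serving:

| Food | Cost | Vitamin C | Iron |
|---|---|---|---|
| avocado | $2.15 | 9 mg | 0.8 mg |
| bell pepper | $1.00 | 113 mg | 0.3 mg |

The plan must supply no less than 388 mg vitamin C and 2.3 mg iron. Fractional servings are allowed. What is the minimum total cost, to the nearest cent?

Two binding constraints pin down two serving amounts, so the optimal mix uses at most two foods. The candidates are each food alone (scaled to the tighter of vitamin C/iron) and each pair with both constraints tight.
avocado only: max(388/9, 2.3/0.8) = 43.11 servings → $92.69.
bell pepper only: max(388/113, 2.3/0.3) = 7.667 servings → $7.67.
avocado + bell pepper with both tight: 1.636 servings and 3.303 servings → $6.82.
So the least-cost plan costs $6.82.

$6.82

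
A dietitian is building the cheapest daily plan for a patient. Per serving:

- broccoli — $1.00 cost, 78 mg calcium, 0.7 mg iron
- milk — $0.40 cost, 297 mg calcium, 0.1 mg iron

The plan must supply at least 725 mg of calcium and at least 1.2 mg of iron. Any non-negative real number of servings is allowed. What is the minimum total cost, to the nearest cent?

$2.25

broccoli only: max(725/78, 1.2/0.7) = 9.295 servings → $9.29.
milk only: max(725/297, 1.2/0.1) = 12 servings → $4.80.
broccoli + milk with both tight: 1.419 servings and 2.068 servings → $2.25.
So the least-cost plan costs $2.25.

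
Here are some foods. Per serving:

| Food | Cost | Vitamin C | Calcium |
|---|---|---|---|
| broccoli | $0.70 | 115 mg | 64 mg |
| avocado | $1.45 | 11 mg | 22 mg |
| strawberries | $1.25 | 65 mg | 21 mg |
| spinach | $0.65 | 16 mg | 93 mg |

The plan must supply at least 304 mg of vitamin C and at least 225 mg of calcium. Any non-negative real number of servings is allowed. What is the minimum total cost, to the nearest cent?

This is a tiny linear program; its minimum lies at a vertex of the feasible set. List the vertices and price them.
broccoli only: max(304/115, 225/64) = 3.516 servings → $2.46.
avocado only: max(304/11, 225/22) = 27.64 servings → $40.07.
strawberries only: max(304/65, 225/21) = 10.71 servings → $13.39.
spinach only: max(304/16, 225/93) = 19 servings → $12.35.
broccoli + avocado with both tight: 2.307 servings and 3.515 servings → $6.71.
broccoli + strawberries with both targets exact would need a negative amount; discard.
broccoli + spinach with both tight: 2.551 servings and 0.6637 servings → $2.22.
avocado + strawberries with both tight: 6.873 servings and 3.514 servings → $14.36.
avocado + spinach: intersection lies outside the first quadrant.
strawberries + spinach with both tight: 4.322 servings and 1.444 servings → $6.34.
The minimum over all feasible corners is $2.22.

$2.22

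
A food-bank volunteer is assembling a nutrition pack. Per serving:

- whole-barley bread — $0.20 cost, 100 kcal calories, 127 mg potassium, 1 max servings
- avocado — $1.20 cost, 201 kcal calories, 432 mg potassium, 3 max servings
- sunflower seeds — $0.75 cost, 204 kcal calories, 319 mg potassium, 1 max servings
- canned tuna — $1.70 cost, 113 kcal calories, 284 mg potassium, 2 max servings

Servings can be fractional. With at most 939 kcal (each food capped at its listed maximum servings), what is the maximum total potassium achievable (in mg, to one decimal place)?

2036.0 mg

Potassium per kcal: canned tuna 2.513, avocado 2.149, sunflower seeds 1.564, whole-barley bread 1.27.
Take 2 servings of canned tuna: uses 226 kcal, +568.0 mg potassium (running total 568.0 mg).
Take 3 servings of avocado: uses 603 kcal, +1296.0 mg potassium (running total 1864.0 mg).
Take 0.5392 servings of sunflower seeds: uses 110 kcal, +172.0 mg potassium (running total 2036.0 mg).
Greedy by best ratio exhausts the calories allowance optimally: 2036.0 mg.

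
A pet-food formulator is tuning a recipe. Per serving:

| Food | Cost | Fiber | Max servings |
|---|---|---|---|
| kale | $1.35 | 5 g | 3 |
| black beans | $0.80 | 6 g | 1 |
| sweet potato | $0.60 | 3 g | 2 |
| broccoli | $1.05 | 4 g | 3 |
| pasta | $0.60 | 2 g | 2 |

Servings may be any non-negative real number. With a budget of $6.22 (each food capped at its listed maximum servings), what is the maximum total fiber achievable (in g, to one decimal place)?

28.0 g

Fiber per dollar: black beans 7.5, sweet potato 5, broccoli 3.81, kale 3.704, pasta 3.333.
Take 1 serving of black beans: spends $0.80, +6.0 g fiber (running total 6.0 g).
Take 2 servings of sweet potato: spends $1.20, +6.0 g fiber (running total 12.0 g).
Take 3 servings of broccoli: spends $3.15, +12.0 g fiber (running total 24.0 g).
Take 0.7926 servings of kale: spends $1.07, +4.0 g fiber (running total 28.0 g).
Greedy by best ratio exhausts the cost allowance optimally: 28.0 g.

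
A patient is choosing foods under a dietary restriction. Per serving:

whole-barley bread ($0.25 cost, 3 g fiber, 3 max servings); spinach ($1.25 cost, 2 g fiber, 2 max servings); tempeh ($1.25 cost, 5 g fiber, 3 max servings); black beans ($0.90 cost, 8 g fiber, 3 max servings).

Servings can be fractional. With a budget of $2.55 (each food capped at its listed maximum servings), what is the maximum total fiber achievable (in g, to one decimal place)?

Fiber per dollar: whole-barley bread 12, black beans 8.889, tempeh 4, spinach 1.6.
Take 3 servings of whole-barley bread: spends $0.75, +9.0 g fiber (running total 9.0 g).
Take 2 servings of black beans: spends $1.80, +16.0 g fiber (running total 25.0 g).
Greedy by best ratio exhausts the cost allowance optimally: 25.0 g.

25.0 g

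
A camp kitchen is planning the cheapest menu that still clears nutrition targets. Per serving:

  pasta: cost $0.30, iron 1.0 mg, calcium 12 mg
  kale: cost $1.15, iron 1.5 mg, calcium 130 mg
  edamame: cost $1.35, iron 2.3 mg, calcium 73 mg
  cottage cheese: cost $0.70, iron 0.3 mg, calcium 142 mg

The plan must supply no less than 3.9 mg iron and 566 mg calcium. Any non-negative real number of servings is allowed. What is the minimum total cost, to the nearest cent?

$3.46

At the optimum either one food covers both requirements or two foods hit both targets exactly; no other combination can be cheaper.
pasta only: max(3.9/1.0, 566/12) = 47.17 servings → $14.15.
kale only: max(3.9/1.5, 566/130) = 4.354 servings → $5.01.
edamame only: max(3.9/2.3, 566/73) = 7.753 servings → $10.47.
cottage cheese only: max(3.9/0.3, 566/142) = 13 servings → $9.10.
pasta + kale: intersection lies outside the first quadrant.
pasta + edamame: intersection lies outside the first quadrant.
pasta + cottage cheese with both tight: 2.775 servings and 3.751 servings → $3.46.
kale + edamame: the both-tight solution has a negative serving — not a feasible corner.
kale + cottage cheese with both tight: 2.207 servings and 1.966 servings → $3.91.
edamame + cottage cheese with both tight: 1.26 servings and 3.338 servings → $4.04.
Cheapest feasible corner: $3.46.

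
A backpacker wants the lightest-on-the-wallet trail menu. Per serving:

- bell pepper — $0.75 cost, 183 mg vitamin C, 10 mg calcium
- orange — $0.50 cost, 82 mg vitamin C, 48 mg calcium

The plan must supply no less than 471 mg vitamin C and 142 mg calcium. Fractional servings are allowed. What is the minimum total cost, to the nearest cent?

For a min-cost LP with two ≥-constraints, a basic feasible solution has at most two positive variables.
bell pepper only: max(471/183, 142/10) = 14.2 servings → $10.65.
orange only: max(471/82, 142/48) = 5.744 servings → $2.87.
bell pepper + orange with both tight: 1.377 servings and 2.672 servings → $2.37.
Cheapest feasible corner: $2.37.

$2.37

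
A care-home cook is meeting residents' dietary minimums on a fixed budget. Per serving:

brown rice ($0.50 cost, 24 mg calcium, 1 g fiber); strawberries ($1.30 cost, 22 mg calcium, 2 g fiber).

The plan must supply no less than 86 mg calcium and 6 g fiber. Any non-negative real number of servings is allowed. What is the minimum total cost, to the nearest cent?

Check every corner: each single food scaled to meet both minima, and each pair solved so both constraints bind.
brown rice only: max(86/24, 6/1) = 6 servings → $3.00.
strawberries only: max(86/22, 6/2) = 3.909 servings → $5.08.
brown rice + strawberries with both tight: 1.538 servings and 2.231 servings → $3.67.
Cheapest feasible corner: $3.00.

$3.00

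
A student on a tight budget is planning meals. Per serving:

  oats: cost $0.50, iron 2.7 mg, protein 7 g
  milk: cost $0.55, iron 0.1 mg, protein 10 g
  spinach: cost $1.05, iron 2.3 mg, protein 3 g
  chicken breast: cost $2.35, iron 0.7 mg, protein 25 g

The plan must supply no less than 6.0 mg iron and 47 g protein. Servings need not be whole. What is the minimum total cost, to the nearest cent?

Compare the cost at each extreme point of the feasible region.
oats only: max(6.0/2.7, 47/7) = 6.714 servings → $3.36.
milk only: max(6.0/0.1, 47/10) = 60 servings → $33.00.
spinach only: max(6.0/2.3, 47/3) = 15.67 servings → $16.45.
chicken breast only: max(6.0/0.7, 47/25) = 8.571 servings → $20.14.
oats + milk with both tight: 2.103 servings and 3.228 servings → $2.83.
oats + spinach: intersection lies outside the first quadrant.
oats + chicken breast with both tight: 1.871 servings and 1.356 servings → $4.12.
milk + spinach with both tight: 3.969 servings and 2.436 servings → $4.74.
milk + chicken breast: intersection lies outside the first quadrant.
spinach + chicken breast with both tight: 2.114 servings and 1.626 servings → $6.04.
So the least-cost plan costs $2.83.

$2.83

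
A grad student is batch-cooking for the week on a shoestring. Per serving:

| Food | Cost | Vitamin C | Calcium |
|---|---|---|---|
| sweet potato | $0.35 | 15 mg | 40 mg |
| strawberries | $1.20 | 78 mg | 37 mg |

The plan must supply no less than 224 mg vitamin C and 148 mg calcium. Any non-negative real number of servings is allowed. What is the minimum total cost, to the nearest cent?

The cheapest plan sits at a corner of the feasible region — with two constraints it uses at most two foods.
sweet potato only: max(224/15, 148/40) = 14.93 servings → $5.23.
strawberries only: max(224/78, 148/37) = 4 servings → $4.80.
sweet potato + strawberries with both tight: 1.269 servings and 2.628 servings → $3.60.
So the least-cost plan costs $3.60.

$3.60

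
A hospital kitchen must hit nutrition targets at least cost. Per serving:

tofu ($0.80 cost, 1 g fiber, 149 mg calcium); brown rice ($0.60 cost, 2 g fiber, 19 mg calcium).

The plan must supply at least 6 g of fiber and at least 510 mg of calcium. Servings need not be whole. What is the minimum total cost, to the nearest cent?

$3.42

Check every corner: each single food scaled to meet both minima, and each pair solved so both constraints bind.
tofu only: max(6/1, 510/149) = 6 servings → $4.80.
brown rice only: max(6/2, 510/19) = 26.84 servings → $16.11.
tofu + brown rice with both tight: 3.247 servings and 1.376 servings → $3.42.
So the least-cost plan costs $3.42.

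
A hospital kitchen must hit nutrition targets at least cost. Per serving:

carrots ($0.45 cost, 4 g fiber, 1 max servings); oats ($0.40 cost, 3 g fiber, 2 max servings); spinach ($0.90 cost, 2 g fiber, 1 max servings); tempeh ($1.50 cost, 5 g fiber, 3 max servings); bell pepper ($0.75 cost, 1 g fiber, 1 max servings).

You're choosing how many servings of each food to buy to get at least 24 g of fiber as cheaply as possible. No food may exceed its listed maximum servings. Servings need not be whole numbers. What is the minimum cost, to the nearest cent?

Cost per g of fiber: carrots $0.1125, oats $0.1333, tempeh $0.3000, spinach $0.4500, bell pepper $0.7500.
Take 1 serving of carrots: +4.0 g fiber for $0.45 (total $0.45, still need 20.0 g).
Take 2 servings of oats: +6.0 g fiber for $0.80 (total $1.25, still need 14.0 g).
Take 2.8 servings of tempeh: +14.0 g fiber for $4.20 (total $5.45, still need 0.0 g).
Greedy by cheapest-per-g is optimal for a single linear constraint, so the minimum cost is $5.45.

$5.45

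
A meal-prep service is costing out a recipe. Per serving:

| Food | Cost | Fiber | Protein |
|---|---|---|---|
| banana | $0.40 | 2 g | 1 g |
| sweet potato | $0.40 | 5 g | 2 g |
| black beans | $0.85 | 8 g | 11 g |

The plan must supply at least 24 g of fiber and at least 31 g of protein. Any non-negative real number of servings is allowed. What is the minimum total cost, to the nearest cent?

Compare the cost at each extreme point of the feasible region.
banana only: max(24/2, 31/1) = 31 servings → $12.40.
sweet potato only: max(24/5, 31/2) = 15.5 servings → $6.20.
black beans only: max(24/8, 31/11) = 3 servings → $2.55.
banana + sweet potato: the both-tight solution has a negative serving — not a feasible corner.
banana + black beans with both tight: 1.143 servings and 2.714 servings → $2.76.
sweet potato + black beans with both tight: 0.4103 servings and 2.744 servings → $2.50.
The minimum over all feasible corners is $2.50.

$2.50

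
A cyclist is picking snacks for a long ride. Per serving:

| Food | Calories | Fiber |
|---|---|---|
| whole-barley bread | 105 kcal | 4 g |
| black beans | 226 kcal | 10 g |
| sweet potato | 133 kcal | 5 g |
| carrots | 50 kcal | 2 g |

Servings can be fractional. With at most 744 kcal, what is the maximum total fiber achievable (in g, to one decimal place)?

Fiber per kcal: black beans 0.04425, carrots 0.04, whole-barley bread 0.0381, sweet potato 0.03759.
With no serving limits, spend the whole calories allowance on black beans: 744 kcal / 226 kcal × 10 g = 32.9 g.

32.9 g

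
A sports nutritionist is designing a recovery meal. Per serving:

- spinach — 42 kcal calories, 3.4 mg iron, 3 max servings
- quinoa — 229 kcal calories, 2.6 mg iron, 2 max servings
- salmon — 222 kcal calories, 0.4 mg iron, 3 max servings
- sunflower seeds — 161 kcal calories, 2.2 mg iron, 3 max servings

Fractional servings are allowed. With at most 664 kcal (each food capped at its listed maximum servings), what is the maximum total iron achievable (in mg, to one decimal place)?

Iron per kcal: spinach 0.08095, sunflower seeds 0.01366, quinoa 0.01135, salmon 0.001802.
Take 3 servings of spinach: uses 126 kcal, +10.2 mg iron (running total 10.2 mg).
Take 3 servings of sunflower seeds: uses 483 kcal, +6.6 mg iron (running total 16.8 mg).
Take 0.2402 servings of quinoa: uses 55 kcal, +0.6 mg iron (running total 17.4 mg).
Greedy by best ratio exhausts the calories allowance optimally: 17.4 mg.

17.4 mg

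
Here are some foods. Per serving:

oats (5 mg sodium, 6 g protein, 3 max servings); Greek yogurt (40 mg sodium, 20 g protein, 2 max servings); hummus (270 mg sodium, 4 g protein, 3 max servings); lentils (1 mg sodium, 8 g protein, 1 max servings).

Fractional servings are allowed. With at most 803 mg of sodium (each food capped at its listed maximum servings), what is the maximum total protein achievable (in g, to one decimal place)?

76.5 g

Protein per mg sodium: lentils 8, oats 1.2, Greek yogurt 0.5, hummus 0.01481.
Take 1 serving of lentils: uses 1 mg sodium, +8.0 g protein (running total 8.0 g).
Take 3 servings of oats: uses 15 mg sodium, +18.0 g protein (running total 26.0 g).
Take 2 servings of Greek yogurt: uses 80 mg sodium, +40.0 g protein (running total 66.0 g).
Take 2.619 servings of hummus: uses 707 mg sodium, +10.5 g protein (running total 76.5 g).
Greedy by best ratio exhausts the sodium allowance optimally: 76.5 g.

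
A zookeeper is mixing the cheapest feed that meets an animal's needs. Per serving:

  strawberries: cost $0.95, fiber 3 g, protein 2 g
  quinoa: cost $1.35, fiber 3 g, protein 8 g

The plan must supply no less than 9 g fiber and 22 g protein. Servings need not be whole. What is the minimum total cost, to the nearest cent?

$3.92

Two binding constraints pin down two serving amounts, so the optimal mix uses at most two foods. The candidates are each food alone (scaled to the tighter of fiber/protein) and each pair with both constraints tight.
strawberries only: max(9/3, 22/2) = 11 servings → $10.45.
quinoa only: max(9/3, 22/8) = 3 servings → $4.05.
strawberries + quinoa with both tight: 0.3333 servings and 2.667 servings → $3.92.
The minimum over all feasible corners is $3.92.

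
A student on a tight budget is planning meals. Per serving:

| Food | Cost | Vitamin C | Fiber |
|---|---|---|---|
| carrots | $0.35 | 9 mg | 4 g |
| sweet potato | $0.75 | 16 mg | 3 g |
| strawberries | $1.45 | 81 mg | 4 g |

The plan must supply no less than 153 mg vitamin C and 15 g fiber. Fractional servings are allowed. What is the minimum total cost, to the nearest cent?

$3.13

For a min-cost LP with two ≥-constraints, a basic feasible solution has at most two positive variables.
carrots only: max(153/9, 15/4) = 17 servings → $5.95.
sweet potato only: max(153/16, 15/3) = 9.562 servings → $7.17.
strawberries only: max(153/81, 15/4) = 3.75 servings → $5.44.
carrots + sweet potato: intersection lies outside the first quadrant.
carrots + strawberries with both tight: 2.094 servings and 1.656 servings → $3.13.
sweet potato + strawberries with both tight: 3.369 servings and 1.223 servings → $4.30.
Cheapest feasible corner: $3.13.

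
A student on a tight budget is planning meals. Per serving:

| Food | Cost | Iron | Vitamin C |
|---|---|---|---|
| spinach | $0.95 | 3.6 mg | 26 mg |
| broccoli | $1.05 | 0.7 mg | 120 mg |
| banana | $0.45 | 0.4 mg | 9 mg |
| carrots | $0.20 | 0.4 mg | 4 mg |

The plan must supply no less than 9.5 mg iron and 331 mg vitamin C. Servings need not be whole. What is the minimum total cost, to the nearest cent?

$4.48

An LP optimum is at a vertex; with two nutrient constraints at most two foods are used. Check each candidate.
spinach only: max(9.5/3.6, 331/26) = 12.73 servings → $12.09.
broccoli only: max(9.5/0.7, 331/120) = 13.57 servings → $14.25.
banana only: max(9.5/0.4, 331/9) = 36.78 servings → $16.55.
carrots only: max(9.5/0.4, 331/4) = 82.75 servings → $16.55.
spinach + broccoli with both tight: 2.195 servings and 2.283 servings → $4.48.
spinach + banana with both targets exact would need a negative amount; discard.
spinach + carrots: intersection lies outside the first quadrant.
broccoli + banana with both tight: 1.125 servings and 21.78 servings → $10.98.
broccoli + carrots with both tight: 2.088 servings and 20.1 servings → $6.21.
banana + carrots: intersection lies outside the first quadrant.
So the least-cost plan costs $4.48.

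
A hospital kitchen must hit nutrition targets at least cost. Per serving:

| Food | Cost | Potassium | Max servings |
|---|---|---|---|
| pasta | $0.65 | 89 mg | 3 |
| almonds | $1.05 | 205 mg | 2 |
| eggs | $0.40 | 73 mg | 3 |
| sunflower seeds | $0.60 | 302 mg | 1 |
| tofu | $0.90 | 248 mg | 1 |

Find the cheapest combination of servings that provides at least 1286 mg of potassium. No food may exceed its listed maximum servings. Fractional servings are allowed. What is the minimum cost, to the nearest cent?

$5.58

Cost per mg of potassium: sunflower seeds $0.0020, tofu $0.0036, almonds $0.0051, eggs $0.0055, pasta $0.0073.
Take 1 serving of sunflower seeds: +302.0 mg potassium for $0.60 (total $0.60, still need 984.0 mg).
Take 1 serving of tofu: +248.0 mg potassium for $0.90 (total $1.50, still need 736.0 mg).
Take 2 servings of almonds: +410.0 mg potassium for $2.10 (total $3.60, still need 326.0 mg).
Take 3 servings of eggs: +219.0 mg potassium for $1.20 (total $4.80, still need 107.0 mg).
Take 1.202 servings of pasta: +107.0 mg potassium for $0.78 (total $5.58, still need 0.0 mg).
Filling from the cheapest source first is optimal under one linear minimum: $5.58.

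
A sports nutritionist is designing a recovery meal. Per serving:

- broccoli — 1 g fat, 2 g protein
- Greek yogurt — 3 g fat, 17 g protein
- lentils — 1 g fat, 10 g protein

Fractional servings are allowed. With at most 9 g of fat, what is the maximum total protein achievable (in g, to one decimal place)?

Protein per g fat: lentils 10, Greek yogurt 5.667, broccoli 2.
With no serving limits, spend the whole fat allowance on lentils: 9 g / 1 g × 10 g = 90.0 g.

90.0 g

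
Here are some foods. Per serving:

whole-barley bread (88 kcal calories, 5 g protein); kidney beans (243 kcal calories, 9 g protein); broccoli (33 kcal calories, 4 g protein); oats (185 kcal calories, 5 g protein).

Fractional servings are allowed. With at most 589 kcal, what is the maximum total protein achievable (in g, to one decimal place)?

Protein per kcal: broccoli 0.1212, whole-barley bread 0.05682, kidney beans 0.03704, oats 0.02703.
With no serving limits, spend the whole calories allowance on broccoli: 589 kcal / 33 kcal × 4 g = 71.4 g.

71.4 g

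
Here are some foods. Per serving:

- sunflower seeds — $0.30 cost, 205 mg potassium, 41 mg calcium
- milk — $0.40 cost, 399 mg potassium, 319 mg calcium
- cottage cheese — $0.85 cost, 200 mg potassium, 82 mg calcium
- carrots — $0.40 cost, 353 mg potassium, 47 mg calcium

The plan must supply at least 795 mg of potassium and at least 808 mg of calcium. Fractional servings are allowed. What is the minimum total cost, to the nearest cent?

Minimising a linear cost over {potassium ≥ 795, calcium ≥ 808, servings ≥ 0} — the optimum is at a vertex, using one or two foods.
sunflower seeds only: max(795/205, 808/41) = 19.71 servings → $5.91.
milk only: max(795/399, 808/319) = 2.533 servings → $1.01.
cottage cheese only: max(795/200, 808/82) = 9.854 servings → $8.38.
carrots only: max(795/353, 808/47) = 17.19 servings → $6.88.
sunflower seeds + milk with both targets exact would need a negative amount; discard.
sunflower seeds + cottage cheese: intersection lies outside the first quadrant.
sunflower seeds + carrots with both targets exact would need a negative amount; discard.
milk + cottage cheese: intersection lies outside the first quadrant.
milk + carrots: the both-tight solution has a negative serving — not a feasible corner.
cottage cheese + carrots: the both-tight solution has a negative serving — not a feasible corner.
So the least-cost plan costs $1.01.

$1.01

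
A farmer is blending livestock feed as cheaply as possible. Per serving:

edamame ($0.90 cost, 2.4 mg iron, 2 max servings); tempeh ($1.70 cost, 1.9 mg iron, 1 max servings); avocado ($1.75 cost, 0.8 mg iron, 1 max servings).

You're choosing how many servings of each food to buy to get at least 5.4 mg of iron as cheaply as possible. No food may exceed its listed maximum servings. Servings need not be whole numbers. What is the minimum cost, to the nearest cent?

$2.34

Cost per mg of iron: edamame $0.3750, tempeh $0.8947, avocado $2.1875.
Take 2 servings of edamame: +4.8 mg iron for $1.80 (total $1.80, still need 0.6 mg).
Take 0.3158 servings of tempeh: +0.6 mg iron for $0.54 (total $2.34, still need 0.0 mg).
Greedy by cheapest-per-mg is optimal for a single linear constraint, so the minimum cost is $2.34.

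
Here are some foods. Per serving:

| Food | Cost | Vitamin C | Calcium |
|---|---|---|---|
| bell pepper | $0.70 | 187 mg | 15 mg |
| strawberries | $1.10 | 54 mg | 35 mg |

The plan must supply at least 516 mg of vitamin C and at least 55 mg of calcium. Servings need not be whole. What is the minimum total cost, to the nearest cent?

Two binding constraints pin down two serving amounts, so the optimal mix uses at most two foods. The candidates are each food alone (scaled to the tighter of vitamin C/calcium) and each pair with both constraints tight.
bell pepper only: max(516/187, 55/15) = 3.667 servings → $2.57.
strawberries only: max(516/54, 55/35) = 9.556 servings → $10.51.
bell pepper + strawberries with both tight: 2.631 servings and 0.4438 servings → $2.33.
So the least-cost plan costs $2.33.

$2.33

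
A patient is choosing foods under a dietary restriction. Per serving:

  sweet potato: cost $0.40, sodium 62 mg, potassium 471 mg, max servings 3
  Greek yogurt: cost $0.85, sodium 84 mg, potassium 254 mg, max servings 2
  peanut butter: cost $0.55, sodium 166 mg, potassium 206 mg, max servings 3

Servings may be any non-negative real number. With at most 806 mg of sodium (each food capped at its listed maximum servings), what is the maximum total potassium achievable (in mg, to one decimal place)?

Potassium per mg sodium: sweet potato 7.597, Greek yogurt 3.024, peanut butter 1.241.
Take 3 servings of sweet potato: uses 186 mg sodium, +1413.0 mg potassium (running total 1413.0 mg).
Take 2 servings of Greek yogurt: uses 168 mg sodium, +508.0 mg potassium (running total 1921.0 mg).
Take 2.723 servings of peanut butter: uses 452 mg sodium, +560.9 mg potassium (running total 2481.9 mg).
Filling greedily by potassium-per-mg sodium is optimal for one linear limit, giving 2481.9 mg.

2481.9 mg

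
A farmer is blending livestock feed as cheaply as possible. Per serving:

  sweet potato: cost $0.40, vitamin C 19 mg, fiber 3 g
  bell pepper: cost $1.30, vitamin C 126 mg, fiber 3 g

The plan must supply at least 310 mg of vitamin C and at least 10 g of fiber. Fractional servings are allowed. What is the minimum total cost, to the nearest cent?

At the optimum either one food covers both requirements or two foods hit both targets exactly; no other combination can be cheaper.
sweet potato only: max(310/19, 10/3) = 16.32 servings → $6.53.
bell pepper only: max(310/126, 10/3) = 3.333 servings → $4.33.
sweet potato + bell pepper with both tight: 1.028 servings and 2.305 servings → $3.41.
The minimum over all feasible corners is $3.41.

$3.41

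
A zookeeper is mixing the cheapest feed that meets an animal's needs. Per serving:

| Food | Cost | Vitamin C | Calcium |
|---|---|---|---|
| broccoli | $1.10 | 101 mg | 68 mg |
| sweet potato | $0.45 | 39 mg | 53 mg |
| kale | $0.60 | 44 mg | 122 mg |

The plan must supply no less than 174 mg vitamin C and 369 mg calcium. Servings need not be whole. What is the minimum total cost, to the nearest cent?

$2.20

broccoli only: max(174/101, 369/68) = 5.426 servings → $5.97.
sweet potato only: max(174/39, 369/53) = 6.962 servings → $3.13.
kale only: max(174/44, 369/122) = 3.955 servings → $2.37.
broccoli + sweet potato with both targets exact would need a negative amount; discard.
broccoli + kale with both tight: 0.535 servings and 2.726 servings → $2.22.
sweet potato + kale with both tight: 2.058 servings and 2.131 servings → $2.20.
Cheapest feasible corner: $2.20.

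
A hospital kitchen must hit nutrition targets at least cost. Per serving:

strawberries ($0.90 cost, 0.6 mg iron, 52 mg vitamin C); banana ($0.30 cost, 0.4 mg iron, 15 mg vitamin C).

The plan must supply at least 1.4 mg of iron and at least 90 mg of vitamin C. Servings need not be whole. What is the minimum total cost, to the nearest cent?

Compare the cost at each extreme point of the feasible region.
strawberries only: max(1.4/0.6, 90/52) = 2.333 servings → $2.10.
banana only: max(1.4/0.4, 90/15) = 6 servings → $1.80.
strawberries + banana with both tight: 1.271 servings and 1.593 servings → $1.62.
Cheapest feasible corner: $1.62.

$1.62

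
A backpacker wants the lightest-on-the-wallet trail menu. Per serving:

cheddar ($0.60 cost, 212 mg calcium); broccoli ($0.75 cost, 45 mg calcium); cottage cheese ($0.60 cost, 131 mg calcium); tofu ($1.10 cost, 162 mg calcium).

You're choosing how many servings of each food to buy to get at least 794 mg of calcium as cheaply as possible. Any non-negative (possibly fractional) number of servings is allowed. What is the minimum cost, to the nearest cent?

$2.25

Cost per mg of calcium: cheddar $0.0028, cottage cheese $0.0046, tofu $0.0068, broccoli $0.0167.
With no serving limits, use only cheddar: 794 mg / 212 mg = 3.745 servings × $0.60 = $2.25.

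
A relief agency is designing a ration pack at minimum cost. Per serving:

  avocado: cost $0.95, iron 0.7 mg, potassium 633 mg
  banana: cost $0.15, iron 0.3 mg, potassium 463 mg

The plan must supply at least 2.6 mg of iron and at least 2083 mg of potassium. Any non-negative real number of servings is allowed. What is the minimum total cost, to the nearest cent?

$1.30

A basic optimal solution has at most two foods positive. Try each food alone and each pair with both targets met exactly.
avocado only: max(2.6/0.7, 2083/633) = 3.714 servings → $3.53.
banana only: max(2.6/0.3, 2083/463) = 8.667 servings → $1.30.
avocado + banana: intersection lies outside the first quadrant.
Cheapest feasible corner: $1.30.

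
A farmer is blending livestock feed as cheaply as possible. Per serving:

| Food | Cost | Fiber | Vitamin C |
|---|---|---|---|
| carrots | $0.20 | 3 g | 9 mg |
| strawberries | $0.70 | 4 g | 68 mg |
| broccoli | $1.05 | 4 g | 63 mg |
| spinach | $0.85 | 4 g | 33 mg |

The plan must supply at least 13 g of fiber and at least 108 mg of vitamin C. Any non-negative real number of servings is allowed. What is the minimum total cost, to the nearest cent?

$1.40

A basic optimal solution has at most two foods positive. Try each food alone and each pair with both targets met exactly.
carrots only: max(13/3, 108/9) = 12 servings → $2.40.
strawberries only: max(13/4, 108/68) = 3.25 servings → $2.27.
broccoli only: max(13/4, 108/63) = 3.25 servings → $3.41.
spinach only: max(13/4, 108/33) = 3.273 servings → $2.78.
carrots + strawberries with both tight: 2.69 servings and 1.232 servings → $1.40.
carrots + broccoli with both tight: 2.529 servings and 1.353 servings → $1.93.
carrots + spinach: intersection lies outside the first quadrant.
strawberries + broccoli: the both-tight solution has a negative serving — not a feasible corner.
strawberries + spinach with both tight: 0.02143 servings and 3.229 servings → $2.76.
broccoli + spinach with both tight: 0.025 servings and 3.225 servings → $2.77.
So the least-cost plan costs $1.40.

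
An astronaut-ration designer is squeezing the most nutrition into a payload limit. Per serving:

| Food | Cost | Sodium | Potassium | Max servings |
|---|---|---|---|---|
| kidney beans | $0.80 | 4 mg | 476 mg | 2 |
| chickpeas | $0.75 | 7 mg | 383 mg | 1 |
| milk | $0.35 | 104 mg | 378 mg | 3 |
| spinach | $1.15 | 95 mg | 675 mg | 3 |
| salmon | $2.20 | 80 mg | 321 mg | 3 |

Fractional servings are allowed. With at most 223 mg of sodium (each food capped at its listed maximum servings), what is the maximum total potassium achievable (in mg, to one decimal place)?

2812.9 mg

Potassium per mg sodium: kidney beans 119, chickpeas 54.71, spinach 7.105, salmon 4.013, milk 3.635.
Take 2 servings of kidney beans: uses 8 mg sodium, +952.0 mg potassium (running total 952.0 mg).
Take 1 serving of chickpeas: uses 7 mg sodium, +383.0 mg potassium (running total 1335.0 mg).
Take 2.189 servings of spinach: uses 208 mg sodium, +1477.9 mg potassium (running total 2812.9 mg).
Filling greedily by potassium-per-mg sodium is optimal for one linear limit, giving 2812.9 mg.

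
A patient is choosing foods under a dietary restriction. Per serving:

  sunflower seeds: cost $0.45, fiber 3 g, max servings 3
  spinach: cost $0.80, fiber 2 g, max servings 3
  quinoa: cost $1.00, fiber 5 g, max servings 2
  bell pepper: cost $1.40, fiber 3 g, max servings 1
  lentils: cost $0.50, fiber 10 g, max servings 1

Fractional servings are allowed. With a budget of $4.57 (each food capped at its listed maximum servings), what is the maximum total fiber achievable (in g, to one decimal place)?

Fiber per dollar: lentils 20, sunflower seeds 6.667, quinoa 5, spinach 2.5, bell pepper 2.143.
Take 1 serving of lentils: spends $0.50, +10.0 g fiber (running total 10.0 g).
Take 3 servings of sunflower seeds: spends $1.35, +9.0 g fiber (running total 19.0 g).
Take 2 servings of quinoa: spends $2.00, +10.0 g fiber (running total 29.0 g).
Take 0.9 servings of spinach: spends $0.72, +1.8 g fiber (running total 30.8 g).
Greedy by best ratio exhausts the cost allowance optimally: 30.8 g.

30.8 g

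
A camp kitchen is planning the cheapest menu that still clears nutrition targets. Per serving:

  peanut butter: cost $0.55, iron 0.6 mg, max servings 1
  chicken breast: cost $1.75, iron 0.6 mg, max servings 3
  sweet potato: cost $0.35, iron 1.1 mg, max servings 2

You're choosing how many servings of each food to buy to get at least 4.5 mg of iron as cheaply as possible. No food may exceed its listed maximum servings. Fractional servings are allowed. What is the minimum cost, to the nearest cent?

$6.21

Cost per mg of iron: sweet potato $0.3182, peanut butter $0.9167, chicken breast $2.9167.
Take 2 servings of sweet potato: +2.2 mg iron for $0.70 (total $0.70, still need 2.3 mg).
Take 1 serving of peanut butter: +0.6 mg iron for $0.55 (total $1.25, still need 1.7 mg).
Take 2.833 servings of chicken breast: +1.7 mg iron for $4.96 (total $6.21, still need 0.0 mg).
Filling from the cheapest source first is optimal under one linear minimum: $6.21.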